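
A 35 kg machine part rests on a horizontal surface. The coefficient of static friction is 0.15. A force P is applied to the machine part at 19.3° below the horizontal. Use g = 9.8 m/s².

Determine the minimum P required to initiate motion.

P ≈ 57.5 N

N = m g + P sin α (the push presses the machine part into the horizontal surface).
At impending slip, P cos α = μ_s N = μ_s (m g + P sin α).
Solving: P (cos α − μ_s sin α) = μ_s m g → P = 0.15×343/(cos 19.3° − 0.15 sin 19.3°) = 51.4/0.8942 = 57.5 N.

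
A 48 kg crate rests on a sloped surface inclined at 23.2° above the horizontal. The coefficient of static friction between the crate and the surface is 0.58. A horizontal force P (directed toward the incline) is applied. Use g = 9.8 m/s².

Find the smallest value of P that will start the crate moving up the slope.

P ≈ 631 N

At impending motion up the slope, friction acts down-slope at its limit: f = μ_s N.
Perpendicular to the incline: N = m g cos θ + P sin θ.
Along the incline: P cos θ = m g sin θ + μ_s N = m g sin θ + μ_s (m g cos θ + P sin θ).
Solving, P (cos θ − μ_s sin θ) = m g (sin θ + μ_s cos θ), so P = 48×9.8×(sin 23.2° + 0.58 cos 23.2°)/(cos 23.2° − 0.58 sin 23.2°) = 470×0.927/0.6906 = 631 N.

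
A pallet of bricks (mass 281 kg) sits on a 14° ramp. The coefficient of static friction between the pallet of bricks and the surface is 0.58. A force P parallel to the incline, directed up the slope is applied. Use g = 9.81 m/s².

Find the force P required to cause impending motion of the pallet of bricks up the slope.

P ≈ 2220 N

At impending motion up the slope, friction acts down-slope at its limit: f = μ_s N.
P is parallel to the surface, so N = m g cos θ = 2670 N.
Along the incline: P = m g sin θ + μ_s N = 667 + 0.58×2670 = 2220 N.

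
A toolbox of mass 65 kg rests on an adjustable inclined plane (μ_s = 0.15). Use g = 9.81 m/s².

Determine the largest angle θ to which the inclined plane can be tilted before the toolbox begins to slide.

At the slip threshold, m g sin θ = μ_s · m g cos θ, so tan θ = μ_s.
θ_max = arctan(0.15) = 8.53°.

θ_max ≈ 8.53°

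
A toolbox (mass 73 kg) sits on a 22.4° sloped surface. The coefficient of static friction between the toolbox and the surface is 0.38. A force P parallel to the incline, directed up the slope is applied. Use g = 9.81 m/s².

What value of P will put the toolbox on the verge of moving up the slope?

At impending motion up the slope, friction acts down-slope at its limit: f = μ_s N.
P is parallel to the surface, so N = m g cos θ = 662 N.
Along the incline: P = m g sin θ + μ_s N = 273 + 0.38×662 = 524 N.

P ≈ 524 N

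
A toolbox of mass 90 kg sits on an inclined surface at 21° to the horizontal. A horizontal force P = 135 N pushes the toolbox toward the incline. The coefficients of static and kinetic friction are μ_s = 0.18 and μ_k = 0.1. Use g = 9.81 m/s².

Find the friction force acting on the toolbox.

Resolve perpendicular to the incline: N = m g cos θ + P sin θ = 90×9.81×cos 21° + 135×sin 21° = 872.6 N.
Along the incline, the net driving force (taking up-slope positive) is P cos θ − m g sin θ = 126 − 316.4 = -190.4 N, so equilibrium requires friction f = 190.4 N (up-slope).
The limit of static friction is μ_s N = 157.1 N.
The required 190.4 N exceeds the static limit, so the toolbox slides down-slope and f = μ_k N = 0.1×872.6 = 87.3 N.

f ≈ 87.3 N (up the incline)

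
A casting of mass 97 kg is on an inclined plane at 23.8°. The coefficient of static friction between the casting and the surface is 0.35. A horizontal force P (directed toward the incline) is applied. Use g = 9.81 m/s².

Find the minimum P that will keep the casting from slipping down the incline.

P_min ≈ 75.1 N

The casting tends to slide down (tan θ > μ_s), so at the point of impending slip friction acts up-slope at its limit: f = μ_s N.
Perpendicular to the incline: N = m g cos θ + P sin θ.
Along the incline: P cos θ + μ_s N = m g sin θ, i.e. P cos θ + μ_s (m g cos θ + P sin θ) = m g sin θ.
Solving, P (cos θ + μ_s sin θ) = m g (sin θ − μ_s cos θ), so P = 952×0.08331/1.056 = 75.1 N.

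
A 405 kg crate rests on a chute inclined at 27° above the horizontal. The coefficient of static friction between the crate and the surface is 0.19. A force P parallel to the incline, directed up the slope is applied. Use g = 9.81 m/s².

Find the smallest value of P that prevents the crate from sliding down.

P_min ≈ 1130 N

The crate tends to slide down (tan θ > μ_s), so at the point of impending slip friction acts up-slope at its limit: f = μ_s N.
P is parallel to the surface, so N = m g cos θ = 3540 N.
Along the incline: P + μ_s N = m g sin θ, so P = 1800 − 0.19×3540 = 1130 N.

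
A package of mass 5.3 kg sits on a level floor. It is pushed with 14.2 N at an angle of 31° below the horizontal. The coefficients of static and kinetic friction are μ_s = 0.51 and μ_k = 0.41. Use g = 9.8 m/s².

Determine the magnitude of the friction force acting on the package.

N = m g + P sin α = 51.94 + 14.2×sin 31° = 59.25 N.
Horizontally, friction must balance P cos α = 12.17 N.
μ_s N = 0.51 × 59.25 = 30.22 N.
Since 12.17 N does not exceed the limit, the package stays at rest and f = 12.2 N.

f ≈ 12.2 N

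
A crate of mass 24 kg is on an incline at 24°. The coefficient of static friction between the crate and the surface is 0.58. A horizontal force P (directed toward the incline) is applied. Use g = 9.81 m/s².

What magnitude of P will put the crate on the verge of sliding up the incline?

At impending motion up the slope, friction acts down-slope at its limit: f = μ_s N.
Perpendicular to the incline: N = m g cos θ + P sin θ.
Along the incline: P cos θ = m g sin θ + μ_s N = m g sin θ + μ_s (m g cos θ + P sin θ).
Solving, P (cos θ − μ_s sin θ) = m g (sin θ + μ_s cos θ), so P = 24×9.81×(sin 24° + 0.58 cos 24°)/(cos 24° − 0.58 sin 24°) = 235×0.9366/0.6776 = 325 N.

P ≈ 325 N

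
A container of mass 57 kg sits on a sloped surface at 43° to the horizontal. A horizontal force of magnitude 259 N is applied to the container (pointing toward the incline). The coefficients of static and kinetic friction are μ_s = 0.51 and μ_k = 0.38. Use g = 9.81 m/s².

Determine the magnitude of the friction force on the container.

f ≈ 192 N (up the incline)

Normal direction: N = m g cos θ + P sin θ = 585.6 N.
Along the incline, the net driving force (taking up-slope positive) is P cos θ − m g sin θ = 189.4 − 381.4 = -191.9 N, so equilibrium requires friction f = 191.9 N (up-slope).
The limit of static friction is μ_s N = 298.7 N.
|f_req| = 191.9 ≤ 298.7 N → the container is in equilibrium; friction equals the required value.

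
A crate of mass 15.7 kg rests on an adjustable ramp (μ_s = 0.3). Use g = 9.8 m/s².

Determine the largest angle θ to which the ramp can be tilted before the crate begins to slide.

At the slip threshold, m g sin θ = μ_s · m g cos θ, so tan θ = μ_s.
θ_max = arctan(0.3) = 16.7°.

θ_max ≈ 16.7°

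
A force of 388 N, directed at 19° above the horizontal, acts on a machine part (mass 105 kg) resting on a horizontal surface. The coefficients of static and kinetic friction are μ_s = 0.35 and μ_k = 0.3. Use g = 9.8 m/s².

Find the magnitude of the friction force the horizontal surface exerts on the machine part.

N = m g − P sin α = 1029 − 388×sin 19° = 902.7 N.
The horizontal driving force is P cos α = 366.9 N, so equilibrium needs friction f = 366.9 N.
The static-friction limit is μ_s N = 315.9 N.
366.9 > 315.9 N → the machine part slides; f = μ_k N = 0.3×902.7 = 271 N.

f ≈ 271 N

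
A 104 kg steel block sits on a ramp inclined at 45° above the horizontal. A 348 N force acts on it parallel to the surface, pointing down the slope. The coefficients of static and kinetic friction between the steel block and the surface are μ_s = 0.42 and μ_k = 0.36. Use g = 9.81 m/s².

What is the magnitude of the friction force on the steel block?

Normal force: N = m g cos θ = 104 × 9.81 × cos 45° = 721.4 N.
The friction needed for equilibrium is m g sin θ + P = 721.4 + 348 = 1069 N, measured positive up-slope.
The static-friction ceiling is μ_s N = 0.42 × 721.4 = 303 N.
Since |1069| > 303 N, static friction cannot hold it; the steel block slides down the incline and kinetic friction applies: f = μ_k N = 0.36 × 721.4 = 260 N.

f ≈ 260 N (up the incline)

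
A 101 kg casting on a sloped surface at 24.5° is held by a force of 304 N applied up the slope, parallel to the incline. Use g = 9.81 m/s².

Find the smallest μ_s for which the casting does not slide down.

N = m g cos θ = 901.6 N.
Friction must make up the shortfall along the incline: f = m g sin θ − P = 410.9 − 304 = 106.9 N.
At the threshold f = μ_s N, so μ_s,min = 106.9/901.6 = 0.119.

μ_s,min ≈ 0.119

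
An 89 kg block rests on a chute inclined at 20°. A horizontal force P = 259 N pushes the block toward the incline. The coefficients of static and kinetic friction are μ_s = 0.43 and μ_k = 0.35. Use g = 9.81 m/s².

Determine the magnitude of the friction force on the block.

f ≈ 55.2 N (up the incline)

Normal direction: N = m g cos θ + P sin θ = 909 N.
Parallel to the incline: P cos θ − m g sin θ = 243.4 − 298.6 = -55.23 N; the friction needed to balance this is 55.23 N acting up the slope.
Maximum static friction: μ_s N = 0.43 × 909 = 390.9 N.
Since 55.23 N is within the 390.9 N limit, the block stays put and friction is exactly 55.2 N.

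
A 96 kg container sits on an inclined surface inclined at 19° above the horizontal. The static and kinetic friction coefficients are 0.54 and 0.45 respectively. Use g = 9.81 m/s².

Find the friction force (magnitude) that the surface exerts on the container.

Perpendicular to the surface, N = m g cos θ = 96·9.81·cos 19° = 890.5 N.
Along the slope the weight component is m g sin θ = 306.6 N; friction must supply exactly this, acting up-slope.
The static-friction ceiling is μ_s N = 0.54 × 890.5 = 480.8 N.
Since |306.6| ≤ 480.8 N, no slip — friction simply equals what equilibrium demands.

f ≈ 307 N (up the incline)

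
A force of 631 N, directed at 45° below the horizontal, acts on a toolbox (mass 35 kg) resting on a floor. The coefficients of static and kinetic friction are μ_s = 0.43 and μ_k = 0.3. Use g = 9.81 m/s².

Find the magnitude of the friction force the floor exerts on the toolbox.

f ≈ 237 N

Vertical equilibrium gives N = m g + P sin α = 789.5 N.
For equilibrium, f = P cos α = 631×cos 45° = 446.2 N.
The static-friction limit is μ_s N = 339.5 N.
446.2 > 339.5 N → the toolbox slides; f = μ_k N = 0.3×789.5 = 237 N.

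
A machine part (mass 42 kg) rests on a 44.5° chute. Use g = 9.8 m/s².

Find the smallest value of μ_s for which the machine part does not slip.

μ_s,min ≈ 0.983

At the slip threshold m g sin θ = μ_s m g cos θ, so μ_s,min = tan θ.
μ_s,min = tan 44.5° = 0.983.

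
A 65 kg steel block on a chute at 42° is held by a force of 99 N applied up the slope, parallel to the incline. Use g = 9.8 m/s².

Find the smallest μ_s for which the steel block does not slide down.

N = m g cos θ = 473.4 N.
Friction must make up the shortfall along the incline: f = m g sin θ − P = 426.2 − 99 = 327.2 N.
At the threshold f = μ_s N, so μ_s,min = 327.2/473.4 = 0.691.

μ_s,min ≈ 0.691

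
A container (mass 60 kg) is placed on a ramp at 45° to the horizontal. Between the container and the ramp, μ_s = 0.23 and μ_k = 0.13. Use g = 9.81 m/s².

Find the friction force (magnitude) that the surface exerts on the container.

Perpendicular to the surface, N = m g cos θ = 60·9.81·cos 45° = 416.2 N.
Along the slope the weight component is m g sin θ = 416.2 N; friction must supply exactly this, acting up-slope.
Maximum static friction available: μ_s N = 0.23 × 416.2 = 95.73 N.
|416.2| exceeds 95.73 N, so the container slips down-slope; friction is kinetic, f = μ_k N = 0.13×416.2 = 54.1 N.

f ≈ 54.1 N (up the incline)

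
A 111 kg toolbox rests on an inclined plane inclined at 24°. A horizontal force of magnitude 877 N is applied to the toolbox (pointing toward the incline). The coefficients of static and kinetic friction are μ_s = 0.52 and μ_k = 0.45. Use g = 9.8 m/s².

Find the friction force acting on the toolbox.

The horizontal push has a component P sin θ into the surface, so N = m g cos θ + P sin θ = 993.8 + 356.7 = 1350 N.
Parallel to the incline: P cos θ − m g sin θ = 801.2 − 442.4 = 358.7 N; the friction needed to balance this is 358.7 N acting down the slope.
Maximum static friction: μ_s N = 0.52 × 1350 = 702.2 N.
Since 358.7 N is within the 702.2 N limit, the toolbox stays put and friction is exactly 359 N.

f ≈ 359 N (down the incline)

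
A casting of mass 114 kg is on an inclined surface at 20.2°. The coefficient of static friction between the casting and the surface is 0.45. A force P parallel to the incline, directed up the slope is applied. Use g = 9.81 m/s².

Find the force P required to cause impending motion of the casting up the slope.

At impending motion up the slope, friction acts down-slope at its limit: f = μ_s N.
P is parallel to the surface, so N = m g cos θ = 1050 N.
Along the incline: P = m g sin θ + μ_s N = 386 + 0.45×1050 = 858 N.

P ≈ 858 N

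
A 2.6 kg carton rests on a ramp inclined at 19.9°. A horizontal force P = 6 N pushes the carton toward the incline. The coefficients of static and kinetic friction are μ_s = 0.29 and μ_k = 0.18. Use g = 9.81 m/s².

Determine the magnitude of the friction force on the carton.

The horizontal push has a component P sin θ into the surface, so N = m g cos θ + P sin θ = 23.98 + 2.042 = 26.03 N.
Parallel to the incline: P cos θ − m g sin θ = 5.642 − 8.682 = -3.04 N; the friction needed to balance this is 3.04 N acting up the slope.
The limit of static friction is μ_s N = 7.547 N.
|f_req| = 3.04 ≤ 7.547 N → the carton is in equilibrium; friction equals the required value.

f ≈ 3.04 N (up the incline)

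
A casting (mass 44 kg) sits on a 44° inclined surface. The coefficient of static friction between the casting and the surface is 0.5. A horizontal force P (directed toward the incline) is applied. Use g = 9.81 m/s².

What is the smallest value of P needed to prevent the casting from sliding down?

P_min ≈ 136 N

The casting tends to slide down (tan θ > μ_s), so at the point of impending slip friction acts up-slope at its limit: f = μ_s N.
Perpendicular to the incline: N = m g cos θ + P sin θ.
Along the incline: P cos θ + μ_s N = m g sin θ, i.e. P cos θ + μ_s (m g cos θ + P sin θ) = m g sin θ.
Solving, P (cos θ + μ_s sin θ) = m g (sin θ − μ_s cos θ), so P = 432×0.335/1.067 = 136 N.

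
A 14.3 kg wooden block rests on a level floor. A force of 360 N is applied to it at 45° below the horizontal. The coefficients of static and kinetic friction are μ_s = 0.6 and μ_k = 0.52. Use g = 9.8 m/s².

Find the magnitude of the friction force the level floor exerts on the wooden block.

The vertical component of P adds to the normal force: N = m g + P sin α = 140.1 + 254.6 = 394.7 N.
Horizontally, friction must balance P cos α = 254.6 N.
The static-friction limit is μ_s N = 236.8 N.
254.6 > 236.8 N → the wooden block slides; f = μ_k N = 0.52×394.7 = 205 N.

f ≈ 205 N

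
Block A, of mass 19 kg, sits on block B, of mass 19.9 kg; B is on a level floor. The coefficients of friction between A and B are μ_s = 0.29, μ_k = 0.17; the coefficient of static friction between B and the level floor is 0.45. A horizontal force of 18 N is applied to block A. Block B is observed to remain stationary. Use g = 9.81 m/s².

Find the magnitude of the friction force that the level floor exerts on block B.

f ≈ 18 N

Normal force at the A–B interface: N₁ = m_A g = 186.4 N.
So the A–B interface can sustain at most μ_s N₁ = 54.05 N of static friction.
Since P = 18 N ≤ 54.05 N, A does not slip on B; friction on A equals P = 18 N.
B experiences an equal 18 N forward from A (third law). B is in equilibrium, so the floor supplies f₂ = 18 N of static friction (limit μ_s(m_A+m_B)g = 171.7 N, not exceeded).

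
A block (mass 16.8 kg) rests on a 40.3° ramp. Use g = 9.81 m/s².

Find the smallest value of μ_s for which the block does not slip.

μ_s,min ≈ 0.848

At the slip threshold m g sin θ = μ_s m g cos θ, so μ_s,min = tan θ.
μ_s,min = tan 40.3° = 0.848.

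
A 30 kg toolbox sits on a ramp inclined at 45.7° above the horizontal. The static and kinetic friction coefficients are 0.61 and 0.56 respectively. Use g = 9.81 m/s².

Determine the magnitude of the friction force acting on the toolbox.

Normal force: N = m g cos θ = 30 × 9.81 × cos 45.7° = 205.5 N.
Along the slope the weight component is m g sin θ = 210.6 N; friction must supply exactly this, acting up-slope.
Maximum static friction available: μ_s N = 0.61 × 205.5 = 125.4 N.
|210.6| exceeds 125.4 N, so the toolbox slips down-slope; friction is kinetic, f = μ_k N = 0.56×205.5 = 115 N.

f ≈ 115 N (up the incline)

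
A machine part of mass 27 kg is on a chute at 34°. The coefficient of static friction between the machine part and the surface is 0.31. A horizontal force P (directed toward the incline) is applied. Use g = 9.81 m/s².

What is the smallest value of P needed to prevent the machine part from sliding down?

P_min ≈ 79.9 N

The machine part tends to slide down (tan θ > μ_s), so at the point of impending slip friction acts up-slope at its limit: f = μ_s N.
Perpendicular to the incline: N = m g cos θ + P sin θ.
Along the incline: P cos θ + μ_s N = m g sin θ, i.e. P cos θ + μ_s (m g cos θ + P sin θ) = m g sin θ.
Solving, P (cos θ + μ_s sin θ) = m g (sin θ − μ_s cos θ), so P = 265×0.3022/1.002 = 79.9 N.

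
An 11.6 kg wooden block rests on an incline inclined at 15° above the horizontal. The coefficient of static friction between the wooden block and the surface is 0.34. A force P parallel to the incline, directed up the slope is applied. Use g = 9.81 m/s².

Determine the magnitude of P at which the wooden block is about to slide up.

P ≈ 66.8 N

At impending motion up the slope, friction acts down-slope at its limit: f = μ_s N.
P is parallel to the surface, so N = m g cos θ = 110 N.
Along the incline: P = m g sin θ + μ_s N = 29.5 + 0.34×110 = 66.8 N.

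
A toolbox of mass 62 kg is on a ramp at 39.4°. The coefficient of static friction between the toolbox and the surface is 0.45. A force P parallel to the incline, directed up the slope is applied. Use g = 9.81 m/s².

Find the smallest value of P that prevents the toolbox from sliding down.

The toolbox tends to slide down (tan θ > μ_s), so at the point of impending slip friction acts up-slope at its limit: f = μ_s N.
P is parallel to the surface, so N = m g cos θ = 470 N.
Along the incline: P + μ_s N = m g sin θ, so P = 386 − 0.45×470 = 175 N.

P_min ≈ 175 N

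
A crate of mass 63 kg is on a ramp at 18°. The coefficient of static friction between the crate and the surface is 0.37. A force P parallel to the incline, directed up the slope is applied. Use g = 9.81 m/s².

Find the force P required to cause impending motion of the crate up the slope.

P ≈ 408 N

At impending motion up the slope, friction acts down-slope at its limit: f = μ_s N.
P is parallel to the surface, so N = m g cos θ = 588 N.
Along the incline: P = m g sin θ + μ_s N = 191 + 0.37×588 = 408 N.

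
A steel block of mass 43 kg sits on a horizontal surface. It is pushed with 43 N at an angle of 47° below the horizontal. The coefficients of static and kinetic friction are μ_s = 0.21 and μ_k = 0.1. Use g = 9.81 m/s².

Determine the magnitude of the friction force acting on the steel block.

f ≈ 29.3 N

The vertical component of P adds to the normal force: N = m g + P sin α = 421.8 + 31.45 = 453.3 N.
The horizontal driving force is P cos α = 29.33 N, so equilibrium needs friction f = 29.33 N.
μ_s N = 0.21 × 453.3 = 95.19 N.
Since 29.33 N does not exceed the limit, the steel block stays at rest and f = 29.3 N.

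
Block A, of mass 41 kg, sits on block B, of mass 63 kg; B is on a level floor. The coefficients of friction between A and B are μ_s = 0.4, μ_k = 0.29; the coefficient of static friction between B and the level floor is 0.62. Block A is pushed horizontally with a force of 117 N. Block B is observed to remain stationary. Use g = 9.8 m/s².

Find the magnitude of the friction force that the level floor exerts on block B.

Between the blocks, N₁ = m_A g = 401.8 N.
Maximum static friction on A from B: μ_s N₁ = 0.4×401.8 = 160.7 N.
P = 117 N is within that limit, so A and B move together (both at rest); the A–B friction is simply f₁ = P = 117 N.
B experiences an equal 117 N forward from A (third law). B is in equilibrium, so the floor supplies f₂ = 117 N of static friction (limit μ_s(m_A+m_B)g = 631.9 N, not exceeded).

f ≈ 117 N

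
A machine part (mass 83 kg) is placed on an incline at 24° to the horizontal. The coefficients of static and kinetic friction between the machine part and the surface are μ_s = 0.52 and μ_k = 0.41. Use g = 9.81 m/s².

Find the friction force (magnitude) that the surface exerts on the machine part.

The normal reaction is N = m g cos θ = 743.8 N.
For equilibrium along the incline, friction must balance the weight component: f = m g sin θ = 331.2 N up the slope.
The static-friction ceiling is μ_s N = 0.52 × 743.8 = 386.8 N.
Since |331.2| ≤ 386.8 N, static friction is sufficient; f equals the required value, not μ_s N.

f ≈ 331 N (up the incline)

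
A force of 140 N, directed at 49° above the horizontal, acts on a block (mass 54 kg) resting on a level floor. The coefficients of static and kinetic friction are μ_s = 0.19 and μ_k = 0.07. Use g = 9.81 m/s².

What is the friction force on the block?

f ≈ 29.7 N

The vertical component of P reduces the normal force: N = m g − P sin α = 529.7 − 105.7 = 424.1 N.
Horizontally, friction must balance P cos α = 91.85 N.
μ_s N = 0.19 × 424.1 = 80.58 N.
The required friction exceeds μ_s N, so the block moves and f = μ_k N = 29.7 N.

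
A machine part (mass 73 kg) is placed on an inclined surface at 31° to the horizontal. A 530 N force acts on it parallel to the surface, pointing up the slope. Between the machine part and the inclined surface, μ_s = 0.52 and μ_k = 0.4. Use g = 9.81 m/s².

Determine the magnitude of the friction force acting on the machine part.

f ≈ 161 N (down the incline)

Perpendicular to the surface, N = m g cos θ = 73·9.81·cos 31° = 613.8 N.
The friction needed for equilibrium is m g sin θ − P = 368.8 − 530 = -161.2 N, measured positive up-slope.
Maximum static friction available: μ_s N = 0.52 × 613.8 = 319.2 N.
Since |-161.2| ≤ 319.2 N, the machine part remains in static equilibrium and friction takes exactly the required value.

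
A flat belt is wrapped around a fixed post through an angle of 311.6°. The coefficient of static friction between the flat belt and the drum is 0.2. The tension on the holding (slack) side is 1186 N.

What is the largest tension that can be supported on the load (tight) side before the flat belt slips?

T_max ≈ 3520 N

At impending slip the capstan equation gives T₂/T₁ = e^{μβ} with β in radians.
β = 311.6° × π/180 = 5.438 rad.
e^{μβ} = e^{0.2×5.438} = 2.967.
T₂ = T₁ · e^{μβ} = 1186 × 2.967 = 3520 N.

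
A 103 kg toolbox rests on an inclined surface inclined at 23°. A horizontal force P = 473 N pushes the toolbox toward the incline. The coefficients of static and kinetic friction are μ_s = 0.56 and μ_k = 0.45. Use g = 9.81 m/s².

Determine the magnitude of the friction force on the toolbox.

f ≈ 40.6 N (down the incline)

Resolve perpendicular to the incline: N = m g cos θ + P sin θ = 103×9.81×cos 23° + 473×sin 23° = 1115 N.
Parallel to the incline: P cos θ − m g sin θ = 435.4 − 394.8 = 40.59 N; the friction needed to balance this is 40.59 N acting down the slope.
Maximum static friction: μ_s N = 0.56 × 1115 = 624.4 N.
Since 40.59 N is within the 624.4 N limit, the toolbox stays put and friction is exactly 40.6 N.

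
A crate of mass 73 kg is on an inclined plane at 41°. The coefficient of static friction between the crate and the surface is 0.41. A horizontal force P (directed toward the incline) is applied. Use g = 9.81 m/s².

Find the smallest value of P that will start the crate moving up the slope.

At impending motion up the slope, friction acts down-slope at its limit: f = μ_s N.
Perpendicular to the incline: N = m g cos θ + P sin θ.
Along the incline: P cos θ = m g sin θ + μ_s N = m g sin θ + μ_s (m g cos θ + P sin θ).
Solving, P (cos θ − μ_s sin θ) = m g (sin θ + μ_s cos θ), so P = 73×9.81×(sin 41° + 0.41 cos 41°)/(cos 41° − 0.41 sin 41°) = 716×0.9655/0.4857 = 1420 N.

P ≈ 1420 N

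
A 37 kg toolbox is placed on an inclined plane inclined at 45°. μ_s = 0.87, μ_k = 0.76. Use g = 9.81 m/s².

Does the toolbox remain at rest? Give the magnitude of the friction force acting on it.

f ≈ 195 N

N = m g cos θ = 257 N.
Down-slope weight component: m g sin θ = 257 N.
μ_s N = 223 N.
257 > 223 N, so it slides; kinetic friction f = μ_k N = 0.76×257 = 195 N.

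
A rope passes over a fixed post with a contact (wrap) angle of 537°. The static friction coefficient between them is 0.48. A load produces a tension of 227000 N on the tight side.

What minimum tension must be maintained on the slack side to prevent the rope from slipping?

Capstan equation at impending slip: T_tight/T_slack = e^{μβ}.
β = 537° = 9.372 rad; e^{μβ} = e^{0.48×9.372} = 89.91.
T_slack = T_tight / e^{μβ} = 227000 / 89.91 = 2520 N.

T_min ≈ 2520 N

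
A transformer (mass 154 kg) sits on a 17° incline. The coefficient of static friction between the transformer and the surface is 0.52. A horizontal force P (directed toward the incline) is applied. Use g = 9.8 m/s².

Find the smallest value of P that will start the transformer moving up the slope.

P ≈ 1480 N

At impending motion up the slope, friction acts down-slope at its limit: f = μ_s N.
Perpendicular to the incline: N = m g cos θ + P sin θ.
Along the incline: P cos θ = m g sin θ + μ_s N = m g sin θ + μ_s (m g cos θ + P sin θ).
Solving, P (cos θ − μ_s sin θ) = m g (sin θ + μ_s cos θ), so P = 154×9.8×(sin 17° + 0.52 cos 17°)/(cos 17° − 0.52 sin 17°) = 1510×0.7897/0.8043 = 1480 N.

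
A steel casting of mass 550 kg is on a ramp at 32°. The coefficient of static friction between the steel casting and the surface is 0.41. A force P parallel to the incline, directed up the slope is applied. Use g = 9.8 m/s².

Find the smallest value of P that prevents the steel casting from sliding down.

P_min ≈ 982 N

The steel casting tends to slide down (tan θ > μ_s), so at the point of impending slip friction acts up-slope at its limit: f = μ_s N.
P is parallel to the surface, so N = m g cos θ = 4570 N.
Along the incline: P + μ_s N = m g sin θ, so P = 2860 − 0.41×4570 = 982 N.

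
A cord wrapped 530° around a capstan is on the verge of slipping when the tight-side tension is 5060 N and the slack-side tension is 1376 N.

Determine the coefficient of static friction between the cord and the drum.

T₂/T₁ = e^{μβ} → μ = ln(T₂/T₁)/β.
β = 530° = 9.25 rad.
μ = ln(5060/1376)/9.25 = ln(3.677)/9.25 = 0.141.

μ ≈ 0.141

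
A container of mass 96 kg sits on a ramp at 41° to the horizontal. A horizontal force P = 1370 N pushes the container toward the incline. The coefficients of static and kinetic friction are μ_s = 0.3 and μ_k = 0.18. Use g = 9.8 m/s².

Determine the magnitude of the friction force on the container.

The horizontal push has a component P sin θ into the surface, so N = m g cos θ + P sin θ = 710 + 898.8 = 1609 N.
Along the incline, the net driving force (taking up-slope positive) is P cos θ − m g sin θ = 1034 − 617.2 = 416.7 N, so equilibrium requires friction f = -416.7 N (down-slope).
Maximum static friction: μ_s N = 0.3 × 1609 = 482.6 N.
|f_req| = 416.7 ≤ 482.6 N → the container is in equilibrium; friction equals the required value.

f ≈ 417 N (down the incline)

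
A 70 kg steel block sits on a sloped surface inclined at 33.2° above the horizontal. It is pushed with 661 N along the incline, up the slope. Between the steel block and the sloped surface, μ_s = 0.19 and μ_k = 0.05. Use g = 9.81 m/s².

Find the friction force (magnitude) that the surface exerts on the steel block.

The normal reaction is N = m g cos θ = 574.6 N.
The friction needed for equilibrium is m g sin θ − P = 376 − 661 = -285 N, measured positive up-slope.
Static friction can supply at most μ_s N = 109.2 N.
|-285| exceeds 109.2 N, so the steel block slips up-slope; friction is kinetic, f = μ_k N = 0.05×574.6 = 28.7 N.

f ≈ 28.7 N (down the incline)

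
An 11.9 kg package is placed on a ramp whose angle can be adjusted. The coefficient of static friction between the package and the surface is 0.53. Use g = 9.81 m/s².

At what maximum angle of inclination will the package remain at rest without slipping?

At the slip threshold, m g sin θ = μ_s · m g cos θ, so tan θ = μ_s.
θ_max = arctan(0.53) = 27.9°.

θ_max ≈ 27.9°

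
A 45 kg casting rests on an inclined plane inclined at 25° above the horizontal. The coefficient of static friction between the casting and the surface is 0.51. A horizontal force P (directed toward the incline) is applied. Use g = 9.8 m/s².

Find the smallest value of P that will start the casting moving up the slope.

At impending motion up the slope, friction acts down-slope at its limit: f = μ_s N.
Perpendicular to the incline: N = m g cos θ + P sin θ.
Along the incline: P cos θ = m g sin θ + μ_s N = m g sin θ + μ_s (m g cos θ + P sin θ).
Solving, P (cos θ − μ_s sin θ) = m g (sin θ + μ_s cos θ), so P = 45×9.8×(sin 25° + 0.51 cos 25°)/(cos 25° − 0.51 sin 25°) = 441×0.8848/0.6908 = 565 N.

P ≈ 565 N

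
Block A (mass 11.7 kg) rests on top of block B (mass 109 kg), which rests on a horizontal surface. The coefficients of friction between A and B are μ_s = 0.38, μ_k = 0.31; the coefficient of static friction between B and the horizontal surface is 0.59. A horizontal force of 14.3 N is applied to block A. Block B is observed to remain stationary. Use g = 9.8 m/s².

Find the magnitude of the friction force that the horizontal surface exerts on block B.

f ≈ 14.3 N

The normal force B exerts on A is simply A's weight, N₁ = 114.7 N.
So the A–B interface can sustain at most μ_s N₁ = 43.57 N of static friction.
Since P = 14.3 N ≤ 43.57 N, A does not slip on B; friction on A equals P = 14.3 N.
B experiences an equal 14.3 N forward from A (third law). B is in equilibrium, so the floor supplies f₂ = 14.3 N of static friction (limit μ_s(m_A+m_B)g = 697.9 N, not exceeded).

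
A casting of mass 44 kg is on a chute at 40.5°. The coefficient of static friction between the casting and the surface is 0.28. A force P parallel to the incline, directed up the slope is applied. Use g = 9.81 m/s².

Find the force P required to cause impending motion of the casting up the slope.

P ≈ 372 N

At impending motion up the slope, friction acts down-slope at its limit: f = μ_s N.
P is parallel to the surface, so N = m g cos θ = 328 N.
Along the incline: P = m g sin θ + μ_s N = 280 + 0.28×328 = 372 N.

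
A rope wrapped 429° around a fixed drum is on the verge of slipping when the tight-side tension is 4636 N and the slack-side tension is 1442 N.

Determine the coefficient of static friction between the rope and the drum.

μ ≈ 0.156

T₂/T₁ = e^{μβ} → μ = ln(T₂/T₁)/β.
β = 429° = 7.487 rad.
μ = ln(4636/1442)/7.487 = ln(3.215)/7.487 = 0.156.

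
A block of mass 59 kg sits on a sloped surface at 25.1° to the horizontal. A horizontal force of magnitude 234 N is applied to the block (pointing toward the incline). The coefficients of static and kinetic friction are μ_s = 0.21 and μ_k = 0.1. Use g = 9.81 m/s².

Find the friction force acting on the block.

The horizontal push has a component P sin θ into the surface, so N = m g cos θ + P sin θ = 524.1 + 99.26 = 623.4 N.
Along the incline, the net driving force (taking up-slope positive) is P cos θ − m g sin θ = 211.9 − 245.5 = -33.62 N, so equilibrium requires friction f = 33.62 N (up-slope).
Maximum static friction: μ_s N = 0.21 × 623.4 = 130.9 N.
Since 33.62 N is within the 130.9 N limit, the block stays put and friction is exactly 33.6 N.

f ≈ 33.6 N (up the incline)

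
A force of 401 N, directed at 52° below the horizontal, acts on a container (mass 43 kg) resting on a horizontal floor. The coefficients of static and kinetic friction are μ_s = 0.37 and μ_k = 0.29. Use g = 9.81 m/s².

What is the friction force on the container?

f ≈ 247 N

Vertical equilibrium gives N = m g + P sin α = 737.8 N.
For equilibrium, f = P cos α = 401×cos 52° = 246.9 N.
The static-friction limit is μ_s N = 273 N.
Since 246.9 N does not exceed the limit, the container stays at rest and f = 247 N.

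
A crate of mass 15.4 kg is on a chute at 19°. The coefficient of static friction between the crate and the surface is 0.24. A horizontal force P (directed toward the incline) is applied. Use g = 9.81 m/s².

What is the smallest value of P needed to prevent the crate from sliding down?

The crate tends to slide down (tan θ > μ_s), so at the point of impending slip friction acts up-slope at its limit: f = μ_s N.
Perpendicular to the incline: N = m g cos θ + P sin θ.
Along the incline: P cos θ + μ_s N = m g sin θ, i.e. P cos θ + μ_s (m g cos θ + P sin θ) = m g sin θ.
Solving, P (cos θ + μ_s sin θ) = m g (sin θ − μ_s cos θ), so P = 151×0.09864/1.024 = 14.6 N.

P_min ≈ 14.6 N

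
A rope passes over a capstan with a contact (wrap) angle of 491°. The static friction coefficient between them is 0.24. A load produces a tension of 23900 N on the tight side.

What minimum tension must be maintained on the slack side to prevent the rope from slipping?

Capstan equation at impending slip: T_tight/T_slack = e^{μβ}.
β = 491° = 8.57 rad; e^{μβ} = e^{0.24×8.57} = 7.82.
T_slack = T_tight / e^{μβ} = 23900 / 7.82 = 3060 N.

T_min ≈ 3060 N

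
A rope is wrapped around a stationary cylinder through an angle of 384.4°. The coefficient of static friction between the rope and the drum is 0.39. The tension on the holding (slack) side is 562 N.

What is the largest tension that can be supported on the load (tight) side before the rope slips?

At impending slip the capstan equation gives T₂/T₁ = e^{μβ} with β in radians.
β = 384.4° × π/180 = 6.709 rad.
e^{μβ} = e^{0.39×6.709} = 13.69.
T₂ = T₁ · e^{μβ} = 562 × 13.69 = 7690 N.

T_max ≈ 7690 N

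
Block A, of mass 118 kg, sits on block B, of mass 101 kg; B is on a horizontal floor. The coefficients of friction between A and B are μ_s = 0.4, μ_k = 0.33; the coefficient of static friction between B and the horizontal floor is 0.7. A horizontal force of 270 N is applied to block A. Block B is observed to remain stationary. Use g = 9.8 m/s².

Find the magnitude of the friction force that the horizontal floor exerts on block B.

The normal force B exerts on A is simply A's weight, N₁ = 1156 N.
Maximum static friction on A from B: μ_s N₁ = 0.4×1156 = 462.6 N.
P = 270 N is within that limit, so A and B move together (both at rest); the A–B friction is simply f₁ = P = 270 N.
B experiences an equal 270 N forward from A (third law). B is in equilibrium, so the floor supplies f₂ = 270 N of static friction (limit μ_s(m_A+m_B)g = 1502 N, not exceeded).

f ≈ 270 N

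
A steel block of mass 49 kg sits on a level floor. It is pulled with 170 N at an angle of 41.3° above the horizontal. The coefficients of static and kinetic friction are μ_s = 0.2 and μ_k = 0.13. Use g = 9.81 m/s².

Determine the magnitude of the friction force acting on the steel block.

f ≈ 47.9 N

Vertical equilibrium gives N = m g − P sin α = 368.5 N.
The horizontal driving force is P cos α = 127.7 N, so equilibrium needs friction f = 127.7 N.
μ_s N = 0.2 × 368.5 = 73.7 N.
The required friction exceeds μ_s N, so the steel block moves and f = μ_k N = 47.9 N.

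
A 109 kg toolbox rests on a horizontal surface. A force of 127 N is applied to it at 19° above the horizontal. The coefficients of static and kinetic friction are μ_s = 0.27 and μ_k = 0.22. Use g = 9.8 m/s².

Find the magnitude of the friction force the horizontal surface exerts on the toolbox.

The vertical component of P reduces the normal force: N = m g − P sin α = 1068 − 41.35 = 1027 N.
Horizontally, friction must balance P cos α = 120.1 N.
The static-friction limit is μ_s N = 277.3 N.
120.1 ≤ 277.3 N → static; friction equals the required 120 N.

f ≈ 120 N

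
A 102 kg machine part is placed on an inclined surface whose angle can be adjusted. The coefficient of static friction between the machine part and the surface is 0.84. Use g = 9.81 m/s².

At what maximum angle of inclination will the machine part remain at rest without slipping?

θ_max ≈ 40°

At the slip threshold, m g sin θ = μ_s · m g cos θ, so tan θ = μ_s.
θ_max = arctan(0.84) = 40°.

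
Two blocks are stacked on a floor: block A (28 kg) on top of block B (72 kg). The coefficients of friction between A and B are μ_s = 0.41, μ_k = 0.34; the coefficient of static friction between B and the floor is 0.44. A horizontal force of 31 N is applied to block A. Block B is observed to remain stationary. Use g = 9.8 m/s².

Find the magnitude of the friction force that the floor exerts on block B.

f ≈ 31 N

Between the blocks, N₁ = m_A g = 274.4 N.
Maximum static friction on A from B: μ_s N₁ = 0.41×274.4 = 112.5 N.
Since P = 31 N ≤ 112.5 N, A does not slip on B; friction on A equals P = 31 N.
By Newton's third law B feels 31 N forward from A. With B stationary, the floor's static friction on B balances it: f₂ = 31 N (well within μ_s(m_A+m_B)g = 431.2 N).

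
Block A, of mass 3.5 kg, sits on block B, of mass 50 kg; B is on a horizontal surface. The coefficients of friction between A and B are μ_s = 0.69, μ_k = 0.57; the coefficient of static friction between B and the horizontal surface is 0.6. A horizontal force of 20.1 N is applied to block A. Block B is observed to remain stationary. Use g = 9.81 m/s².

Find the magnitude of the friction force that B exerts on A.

f ≈ 20.1 N

The normal force B exerts on A is simply A's weight, N₁ = 34.34 N.
So the A–B interface can sustain at most μ_s N₁ = 23.69 N of static friction.
P = 20.1 N is within that limit, so A and B move together (both at rest); the A–B friction is simply f₁ = P = 20.1 N.
By Newton's third law B feels 20.1 N forward from A. With B stationary, the floor's static friction on B balances it: f₂ = 20.1 N (well within μ_s(m_A+m_B)g = 314.9 N).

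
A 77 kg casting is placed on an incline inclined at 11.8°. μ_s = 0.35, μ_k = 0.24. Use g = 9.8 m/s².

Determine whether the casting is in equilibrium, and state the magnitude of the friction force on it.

f ≈ 154 N

N = m g cos θ = 739 N.
Down-slope weight component: m g sin θ = 154 N.
μ_s N = 259 N.
154 ≤ 259 N, so it stays put; friction = 154 N.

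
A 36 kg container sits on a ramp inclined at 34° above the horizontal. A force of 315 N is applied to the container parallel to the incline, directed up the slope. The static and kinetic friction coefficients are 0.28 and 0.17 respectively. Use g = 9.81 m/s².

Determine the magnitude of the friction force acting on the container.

f ≈ 49.8 N (down the incline)

Normal force: N = m g cos θ = 36 × 9.81 × cos 34° = 292.8 N.
The friction needed for equilibrium is m g sin θ − P = 197.5 − 315 = -117.5 N, measured positive up-slope.
Static friction can supply at most μ_s N = 81.98 N.
Since |-117.5| > 81.98 N, static friction cannot hold it; the container slides up the incline and kinetic friction applies: f = μ_k N = 0.17 × 292.8 = 49.8 N.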